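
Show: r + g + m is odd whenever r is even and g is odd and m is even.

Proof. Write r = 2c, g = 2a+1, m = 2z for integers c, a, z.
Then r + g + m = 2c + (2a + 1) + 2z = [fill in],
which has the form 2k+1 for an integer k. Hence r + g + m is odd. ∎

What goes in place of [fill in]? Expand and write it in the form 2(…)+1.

Expanding: 2c + (2a + 1) + 2z = 2a + 2c + 2z + 1.
Every term except the constant is even, so this is 2(a + c + z) + 1,
and a + c + z ∈ ℤ gives the required form.

2(a + c + z) + 1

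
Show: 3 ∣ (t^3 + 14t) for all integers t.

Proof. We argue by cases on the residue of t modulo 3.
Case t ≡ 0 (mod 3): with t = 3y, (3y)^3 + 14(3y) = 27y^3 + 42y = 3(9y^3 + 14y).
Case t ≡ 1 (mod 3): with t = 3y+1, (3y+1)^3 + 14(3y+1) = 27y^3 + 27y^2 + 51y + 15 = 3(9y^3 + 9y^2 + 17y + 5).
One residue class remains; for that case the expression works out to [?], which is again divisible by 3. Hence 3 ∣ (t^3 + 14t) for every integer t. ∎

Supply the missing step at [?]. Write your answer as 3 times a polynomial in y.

Only t ≡ 2 (mod 3) is unaccounted for. Put t = 3y+2:
(3y+2)^3 + 14(3y+2) expands to 27y^3 + 54y^2 + 78y + 36,
and factoring out 3 leaves 3(9y^3 + 18y^2 + 26y + 12).

3(9y^3 + 18y^2 + 26y + 12)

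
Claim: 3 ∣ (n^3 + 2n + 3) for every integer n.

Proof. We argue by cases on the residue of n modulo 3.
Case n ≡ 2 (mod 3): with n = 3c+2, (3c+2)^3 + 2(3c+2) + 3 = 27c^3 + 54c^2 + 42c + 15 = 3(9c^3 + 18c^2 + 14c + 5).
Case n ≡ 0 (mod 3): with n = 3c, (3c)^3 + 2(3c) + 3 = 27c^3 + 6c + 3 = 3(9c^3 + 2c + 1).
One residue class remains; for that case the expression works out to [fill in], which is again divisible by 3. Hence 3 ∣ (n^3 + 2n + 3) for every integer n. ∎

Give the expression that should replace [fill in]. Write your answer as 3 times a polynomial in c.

3(9c^3 + 9c^2 + 5c + 2)

Only n ≡ 1 (mod 3) is unaccounted for. Put n = 3c+1:
(3c+1)^3 + 2(3c+1) + 3 expands to 27c^3 + 27c^2 + 15c + 6,
and factoring out 3 leaves 3(9c^3 + 9c^2 + 5c + 2).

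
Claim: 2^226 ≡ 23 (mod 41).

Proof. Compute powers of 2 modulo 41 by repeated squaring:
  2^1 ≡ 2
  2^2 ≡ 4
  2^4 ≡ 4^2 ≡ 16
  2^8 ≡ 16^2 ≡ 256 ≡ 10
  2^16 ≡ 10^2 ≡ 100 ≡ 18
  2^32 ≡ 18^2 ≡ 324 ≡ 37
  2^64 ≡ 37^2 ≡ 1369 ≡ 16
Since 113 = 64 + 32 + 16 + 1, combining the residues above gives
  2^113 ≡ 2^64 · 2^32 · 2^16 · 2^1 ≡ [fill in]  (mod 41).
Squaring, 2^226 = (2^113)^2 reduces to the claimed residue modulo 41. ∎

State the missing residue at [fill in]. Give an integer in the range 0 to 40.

Multiply the listed residues: 16 · 37 · 18 · 2 = 592 → 10656 → 21312.
Reducing modulo 41: 21312 = 519·41 + 33, so 2^113 ≡ 33.

33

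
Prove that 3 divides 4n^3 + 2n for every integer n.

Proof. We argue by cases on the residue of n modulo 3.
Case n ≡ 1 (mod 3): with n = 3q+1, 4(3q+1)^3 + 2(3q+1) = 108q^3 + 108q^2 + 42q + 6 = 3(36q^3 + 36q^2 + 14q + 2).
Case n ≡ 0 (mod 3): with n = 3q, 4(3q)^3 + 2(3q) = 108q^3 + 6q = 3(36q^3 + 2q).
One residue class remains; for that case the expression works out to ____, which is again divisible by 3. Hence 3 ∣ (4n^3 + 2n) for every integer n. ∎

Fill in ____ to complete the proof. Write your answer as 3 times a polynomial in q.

Only n ≡ 2 (mod 3) is unaccounted for. Put n = 3q+2:
4(3q+2)^3 + 2(3q+2) expands to 108q^3 + 216q^2 + 150q + 36,
and factoring out 3 leaves 3(36q^3 + 72q^2 + 50q + 12).

3(36q^3 + 72q^2 + 50q + 12)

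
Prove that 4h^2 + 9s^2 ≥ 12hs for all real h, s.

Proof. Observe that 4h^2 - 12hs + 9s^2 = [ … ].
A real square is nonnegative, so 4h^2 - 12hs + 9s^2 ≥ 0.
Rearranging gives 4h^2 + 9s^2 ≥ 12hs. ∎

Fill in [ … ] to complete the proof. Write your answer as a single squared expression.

4h^2 - 12hs + 9s^2 is a perfect-square trinomial: the outer terms are (2h)^2 and (3s)^2, and the cross term is -2·2h·3s.
So 4h^2 - 12hs + 9s^2 = (2h - 3s)^2 ≥ 0.

(2h - 3s)^2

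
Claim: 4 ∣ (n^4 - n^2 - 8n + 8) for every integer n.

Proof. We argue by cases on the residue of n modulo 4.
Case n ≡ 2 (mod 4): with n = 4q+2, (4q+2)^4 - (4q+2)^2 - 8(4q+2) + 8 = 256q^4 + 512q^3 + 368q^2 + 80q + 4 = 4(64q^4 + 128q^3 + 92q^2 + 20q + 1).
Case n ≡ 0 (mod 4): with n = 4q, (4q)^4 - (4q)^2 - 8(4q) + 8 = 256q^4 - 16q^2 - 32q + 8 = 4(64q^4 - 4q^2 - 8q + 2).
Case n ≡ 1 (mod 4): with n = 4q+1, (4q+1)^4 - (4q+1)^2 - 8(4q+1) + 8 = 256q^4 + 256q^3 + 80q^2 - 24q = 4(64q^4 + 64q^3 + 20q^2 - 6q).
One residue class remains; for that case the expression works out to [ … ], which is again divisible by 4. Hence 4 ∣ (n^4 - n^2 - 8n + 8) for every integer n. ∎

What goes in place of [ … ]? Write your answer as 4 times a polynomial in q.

The residues treated are {2, 0, 1}, so the missing case is n ≡ 3 (mod 4); write n = 4q+3.
Then (4q+3)^4 - (4q+3)^2 - 8(4q+3) + 8 = 256q^4 + 768q^3 + 848q^2 + 376q + 56 = 4(64q^4 + 192q^3 + 212q^2 + 94q + 14).

4(64q^4 + 192q^3 + 212q^2 + 94q + 14)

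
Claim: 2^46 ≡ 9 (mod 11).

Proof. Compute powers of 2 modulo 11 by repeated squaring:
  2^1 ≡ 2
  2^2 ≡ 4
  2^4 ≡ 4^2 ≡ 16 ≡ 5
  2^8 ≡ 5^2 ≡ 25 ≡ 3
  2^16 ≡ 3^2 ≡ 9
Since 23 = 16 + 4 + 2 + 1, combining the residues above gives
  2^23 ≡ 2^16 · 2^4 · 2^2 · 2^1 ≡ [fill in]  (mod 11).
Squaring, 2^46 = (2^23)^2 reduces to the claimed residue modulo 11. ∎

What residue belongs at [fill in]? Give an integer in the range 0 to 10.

Multiply the listed residues: 9 · 5 · 4 · 2 = 45 → 180 → 360.
Reducing modulo 11: 360 = 32·11 + 8, so 2^23 ≡ 8.

8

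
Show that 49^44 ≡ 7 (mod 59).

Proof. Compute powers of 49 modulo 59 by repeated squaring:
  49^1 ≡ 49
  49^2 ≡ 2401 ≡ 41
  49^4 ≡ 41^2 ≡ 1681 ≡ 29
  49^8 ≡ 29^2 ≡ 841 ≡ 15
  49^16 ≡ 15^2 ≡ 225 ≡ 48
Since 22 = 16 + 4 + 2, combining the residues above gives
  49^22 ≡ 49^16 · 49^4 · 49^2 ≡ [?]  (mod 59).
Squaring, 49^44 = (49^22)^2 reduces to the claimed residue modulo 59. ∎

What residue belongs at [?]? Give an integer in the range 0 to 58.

19

Multiply the listed residues: 48 · 29 · 41 = 1392 → 57072.
Reducing modulo 59: 57072 = 967·59 + 19, so 49^22 ≡ 19.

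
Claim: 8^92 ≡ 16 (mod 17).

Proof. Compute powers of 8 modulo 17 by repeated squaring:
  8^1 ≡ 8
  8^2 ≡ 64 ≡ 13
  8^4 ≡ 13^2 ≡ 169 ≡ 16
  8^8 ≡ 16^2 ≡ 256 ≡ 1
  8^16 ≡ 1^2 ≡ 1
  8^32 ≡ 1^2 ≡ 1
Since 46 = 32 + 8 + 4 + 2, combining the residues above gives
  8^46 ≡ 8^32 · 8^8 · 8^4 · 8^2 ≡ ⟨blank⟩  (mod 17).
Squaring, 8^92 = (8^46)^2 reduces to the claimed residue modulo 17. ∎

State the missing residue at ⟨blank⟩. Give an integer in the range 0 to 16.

8^32 · 8^8 · 8^4 · 8^2 ≡ 1 · 1 · 16 · 13 = 208.
208 mod 17 = 4, so 8^46 ≡ 4 (mod 17).

4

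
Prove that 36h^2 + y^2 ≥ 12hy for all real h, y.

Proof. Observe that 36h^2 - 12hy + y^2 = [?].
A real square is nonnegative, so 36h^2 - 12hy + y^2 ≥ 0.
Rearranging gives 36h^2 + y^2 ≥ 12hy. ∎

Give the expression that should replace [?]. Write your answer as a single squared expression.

(6h - y)^2

36h^2 - 12hy + y^2 is a perfect-square trinomial: the outer terms are (6h)^2 and (y)^2, and the cross term is -2·6h·y.
So 36h^2 - 12hy + y^2 = (6h - y)^2 ≥ 0.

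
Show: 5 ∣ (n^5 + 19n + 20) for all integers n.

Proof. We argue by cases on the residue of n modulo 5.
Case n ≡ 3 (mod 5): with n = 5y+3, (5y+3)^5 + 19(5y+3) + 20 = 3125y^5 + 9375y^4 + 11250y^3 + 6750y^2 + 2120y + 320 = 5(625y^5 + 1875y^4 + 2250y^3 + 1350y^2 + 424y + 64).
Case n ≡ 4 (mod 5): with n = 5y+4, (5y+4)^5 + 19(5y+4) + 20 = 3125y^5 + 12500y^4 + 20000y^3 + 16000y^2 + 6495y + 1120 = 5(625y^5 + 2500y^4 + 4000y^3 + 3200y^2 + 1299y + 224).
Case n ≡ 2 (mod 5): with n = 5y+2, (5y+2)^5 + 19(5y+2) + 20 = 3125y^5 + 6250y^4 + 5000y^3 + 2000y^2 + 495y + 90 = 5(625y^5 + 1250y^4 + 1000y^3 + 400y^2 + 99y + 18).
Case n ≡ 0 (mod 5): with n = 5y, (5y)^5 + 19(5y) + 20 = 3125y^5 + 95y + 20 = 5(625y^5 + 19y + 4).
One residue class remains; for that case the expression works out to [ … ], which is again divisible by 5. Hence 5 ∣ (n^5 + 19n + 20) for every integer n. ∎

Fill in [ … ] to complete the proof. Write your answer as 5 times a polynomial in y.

The residues treated are {3, 4, 2, 0}, so the missing case is n ≡ 1 (mod 5); write n = 5y+1.
Then (5y+1)^5 + 19(5y+1) + 20 = 3125y^5 + 3125y^4 + 1250y^3 + 250y^2 + 120y + 40 = 5(625y^5 + 625y^4 + 250y^3 + 50y^2 + 24y + 8).

5(625y^5 + 625y^4 + 250y^3 + 50y^2 + 24y + 8)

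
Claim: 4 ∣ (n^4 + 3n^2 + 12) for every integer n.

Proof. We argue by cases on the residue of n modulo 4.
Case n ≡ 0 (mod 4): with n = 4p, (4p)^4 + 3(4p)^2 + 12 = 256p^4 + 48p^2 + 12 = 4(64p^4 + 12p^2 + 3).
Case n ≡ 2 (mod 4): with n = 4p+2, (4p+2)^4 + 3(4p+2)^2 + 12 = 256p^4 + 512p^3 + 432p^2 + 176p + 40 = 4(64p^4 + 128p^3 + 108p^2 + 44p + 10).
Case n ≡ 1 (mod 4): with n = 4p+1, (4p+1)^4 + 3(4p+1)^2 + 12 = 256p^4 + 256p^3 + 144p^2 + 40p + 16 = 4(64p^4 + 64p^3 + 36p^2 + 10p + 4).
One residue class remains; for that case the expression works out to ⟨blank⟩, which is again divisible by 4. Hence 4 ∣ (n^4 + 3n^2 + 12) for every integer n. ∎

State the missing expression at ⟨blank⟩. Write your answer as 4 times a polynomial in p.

The residues treated are {0, 2, 1}, so the missing case is n ≡ 3 (mod 4); write n = 4p+3.
Then (4p+3)^4 + 3(4p+3)^2 + 12 = 256p^4 + 768p^3 + 912p^2 + 504p + 120 = 4(64p^4 + 192p^3 + 228p^2 + 126p + 30).

4(64p^4 + 192p^3 + 228p^2 + 126p + 30)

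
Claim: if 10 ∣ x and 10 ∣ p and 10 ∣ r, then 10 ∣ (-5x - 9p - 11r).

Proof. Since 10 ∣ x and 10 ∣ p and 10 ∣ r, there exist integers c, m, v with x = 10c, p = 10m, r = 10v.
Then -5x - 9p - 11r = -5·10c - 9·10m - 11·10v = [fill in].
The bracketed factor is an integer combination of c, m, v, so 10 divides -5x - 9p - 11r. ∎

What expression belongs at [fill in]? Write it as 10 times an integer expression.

Pull the common 10 out of every term: -5·10c - 9·10m - 11·10v = 10(-5c - 9m - 11v).
-5c - 9m - 11v is an integer, which exhibits the divisibility.

10(-5c - 9m - 11v)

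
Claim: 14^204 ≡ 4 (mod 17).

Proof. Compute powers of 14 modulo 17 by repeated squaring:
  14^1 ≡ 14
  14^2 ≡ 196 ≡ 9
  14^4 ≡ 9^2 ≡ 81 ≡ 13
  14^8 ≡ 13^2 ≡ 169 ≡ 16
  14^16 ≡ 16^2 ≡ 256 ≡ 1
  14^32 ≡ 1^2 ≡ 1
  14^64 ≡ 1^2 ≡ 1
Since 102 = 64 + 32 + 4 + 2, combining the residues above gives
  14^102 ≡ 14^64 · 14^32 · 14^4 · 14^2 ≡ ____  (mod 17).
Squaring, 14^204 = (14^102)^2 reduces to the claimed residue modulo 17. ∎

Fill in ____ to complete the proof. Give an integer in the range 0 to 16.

15

14^64 · 14^32 · 14^4 · 14^2 ≡ 1 · 1 · 13 · 9 = 117.
117 mod 17 = 15, so 14^102 ≡ 15 (mod 17).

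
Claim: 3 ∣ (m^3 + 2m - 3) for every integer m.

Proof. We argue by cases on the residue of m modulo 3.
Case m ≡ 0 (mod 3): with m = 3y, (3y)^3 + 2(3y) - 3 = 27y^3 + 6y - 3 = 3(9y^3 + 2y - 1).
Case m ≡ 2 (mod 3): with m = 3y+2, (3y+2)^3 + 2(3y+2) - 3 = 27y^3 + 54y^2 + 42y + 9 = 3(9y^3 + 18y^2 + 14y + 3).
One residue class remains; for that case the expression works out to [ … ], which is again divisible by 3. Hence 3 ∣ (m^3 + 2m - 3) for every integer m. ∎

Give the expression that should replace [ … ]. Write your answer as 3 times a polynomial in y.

3(9y^3 + 9y^2 + 5y)

The residues treated are {0, 2}, so the missing case is m ≡ 1 (mod 3); write m = 3y+1.
Then (3y+1)^3 + 2(3y+1) - 3 = 27y^3 + 27y^2 + 15y = 3(9y^3 + 9y^2 + 5y).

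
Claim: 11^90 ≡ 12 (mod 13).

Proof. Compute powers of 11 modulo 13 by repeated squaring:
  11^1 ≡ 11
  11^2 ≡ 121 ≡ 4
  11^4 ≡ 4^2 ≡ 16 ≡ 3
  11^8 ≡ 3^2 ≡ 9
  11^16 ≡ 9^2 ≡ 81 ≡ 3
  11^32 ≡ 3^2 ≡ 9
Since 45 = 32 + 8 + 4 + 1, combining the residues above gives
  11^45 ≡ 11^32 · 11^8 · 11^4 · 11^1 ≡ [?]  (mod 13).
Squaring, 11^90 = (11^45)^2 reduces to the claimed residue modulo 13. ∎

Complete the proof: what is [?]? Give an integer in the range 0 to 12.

8

Multiply the listed residues: 9 · 9 · 3 · 11 = 81 → 243 → 2673.
Reducing modulo 13: 2673 = 205·13 + 8, so 11^45 ≡ 8.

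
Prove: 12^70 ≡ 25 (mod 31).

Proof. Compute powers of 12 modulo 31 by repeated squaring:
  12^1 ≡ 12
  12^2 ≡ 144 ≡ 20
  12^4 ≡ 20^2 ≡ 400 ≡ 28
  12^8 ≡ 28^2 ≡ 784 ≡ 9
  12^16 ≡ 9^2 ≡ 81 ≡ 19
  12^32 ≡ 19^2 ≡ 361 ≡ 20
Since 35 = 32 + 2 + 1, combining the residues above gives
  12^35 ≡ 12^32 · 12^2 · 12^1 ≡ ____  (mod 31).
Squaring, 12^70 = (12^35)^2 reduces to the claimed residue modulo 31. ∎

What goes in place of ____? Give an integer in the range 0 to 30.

12^32 · 12^2 · 12^1 ≡ 20 · 20 · 12 = 4800.
4800 mod 31 = 26, so 12^35 ≡ 26 (mod 31).

26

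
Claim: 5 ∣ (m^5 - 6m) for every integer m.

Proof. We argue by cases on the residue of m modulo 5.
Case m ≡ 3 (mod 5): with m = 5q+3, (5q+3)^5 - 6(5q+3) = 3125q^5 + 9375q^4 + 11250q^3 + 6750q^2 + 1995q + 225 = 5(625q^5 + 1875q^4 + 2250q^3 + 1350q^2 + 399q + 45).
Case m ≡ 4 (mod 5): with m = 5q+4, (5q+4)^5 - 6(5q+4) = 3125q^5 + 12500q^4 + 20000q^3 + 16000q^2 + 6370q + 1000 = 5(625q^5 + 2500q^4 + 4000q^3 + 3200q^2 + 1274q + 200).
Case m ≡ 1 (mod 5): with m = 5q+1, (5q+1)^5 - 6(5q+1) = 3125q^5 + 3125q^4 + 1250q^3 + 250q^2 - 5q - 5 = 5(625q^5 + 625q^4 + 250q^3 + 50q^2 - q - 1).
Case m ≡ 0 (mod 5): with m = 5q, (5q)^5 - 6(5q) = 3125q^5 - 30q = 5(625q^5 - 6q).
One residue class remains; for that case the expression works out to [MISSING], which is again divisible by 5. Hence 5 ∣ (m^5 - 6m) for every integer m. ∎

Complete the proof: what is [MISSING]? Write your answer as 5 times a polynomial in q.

5(625q^5 + 1250q^4 + 1000q^3 + 400q^2 + 74q + 4)

Only m ≡ 2 (mod 5) is unaccounted for. Put m = 5q+2:
(5q+2)^5 - 6(5q+2) expands to 3125q^5 + 6250q^4 + 5000q^3 + 2000q^2 + 370q + 20,
and factoring out 5 leaves 5(625q^5 + 1250q^4 + 1000q^3 + 400q^2 + 74q + 4).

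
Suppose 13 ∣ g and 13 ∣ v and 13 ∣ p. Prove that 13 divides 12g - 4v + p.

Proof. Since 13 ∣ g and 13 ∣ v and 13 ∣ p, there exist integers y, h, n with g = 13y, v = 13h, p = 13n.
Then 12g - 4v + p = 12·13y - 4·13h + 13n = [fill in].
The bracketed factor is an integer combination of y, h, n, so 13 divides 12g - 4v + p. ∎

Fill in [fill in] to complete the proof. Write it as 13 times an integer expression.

Pull the common 13 out of every term: 12·13y - 4·13h + 13n = 13(-4h + n + 12y).
-4h + n + 12y is an integer, which exhibits the divisibility.

13(-4h + n + 12y)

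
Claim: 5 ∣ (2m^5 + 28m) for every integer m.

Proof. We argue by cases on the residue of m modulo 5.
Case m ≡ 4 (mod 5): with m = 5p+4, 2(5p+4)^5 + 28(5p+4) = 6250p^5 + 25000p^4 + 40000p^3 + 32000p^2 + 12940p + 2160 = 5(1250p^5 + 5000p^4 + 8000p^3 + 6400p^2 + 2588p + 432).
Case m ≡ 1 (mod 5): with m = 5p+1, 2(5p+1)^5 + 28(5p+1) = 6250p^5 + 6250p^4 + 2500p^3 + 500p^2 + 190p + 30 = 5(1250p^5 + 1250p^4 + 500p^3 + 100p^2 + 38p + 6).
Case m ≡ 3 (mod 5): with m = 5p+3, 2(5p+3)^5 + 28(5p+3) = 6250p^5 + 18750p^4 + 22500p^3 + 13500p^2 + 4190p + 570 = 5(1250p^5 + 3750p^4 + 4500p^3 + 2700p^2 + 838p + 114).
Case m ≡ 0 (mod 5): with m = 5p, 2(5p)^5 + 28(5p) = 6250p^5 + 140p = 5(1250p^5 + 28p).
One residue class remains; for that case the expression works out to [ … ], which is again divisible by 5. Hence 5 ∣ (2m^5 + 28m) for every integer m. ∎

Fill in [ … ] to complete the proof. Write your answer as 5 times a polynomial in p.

Only m ≡ 2 (mod 5) is unaccounted for. Put m = 5p+2:
2(5p+2)^5 + 28(5p+2) expands to 6250p^5 + 12500p^4 + 10000p^3 + 4000p^2 + 940p + 120,
and factoring out 5 leaves 5(1250p^5 + 2500p^4 + 2000p^3 + 800p^2 + 188p + 24).

5(1250p^5 + 2500p^4 + 2000p^3 + 800p^2 + 188p + 24)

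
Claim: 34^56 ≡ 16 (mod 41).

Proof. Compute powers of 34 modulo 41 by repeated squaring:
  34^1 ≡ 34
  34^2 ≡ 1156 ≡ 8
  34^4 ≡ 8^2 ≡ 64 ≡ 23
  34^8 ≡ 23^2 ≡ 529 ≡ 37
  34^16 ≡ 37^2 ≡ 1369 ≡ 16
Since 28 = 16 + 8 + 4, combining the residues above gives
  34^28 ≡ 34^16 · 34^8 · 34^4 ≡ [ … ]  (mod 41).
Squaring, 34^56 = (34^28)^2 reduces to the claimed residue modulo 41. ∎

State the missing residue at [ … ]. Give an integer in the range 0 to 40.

Multiply the listed residues: 16 · 37 · 23 = 592 → 13616.
Reducing modulo 41: 13616 = 332·41 + 4, so 34^28 ≡ 4.

4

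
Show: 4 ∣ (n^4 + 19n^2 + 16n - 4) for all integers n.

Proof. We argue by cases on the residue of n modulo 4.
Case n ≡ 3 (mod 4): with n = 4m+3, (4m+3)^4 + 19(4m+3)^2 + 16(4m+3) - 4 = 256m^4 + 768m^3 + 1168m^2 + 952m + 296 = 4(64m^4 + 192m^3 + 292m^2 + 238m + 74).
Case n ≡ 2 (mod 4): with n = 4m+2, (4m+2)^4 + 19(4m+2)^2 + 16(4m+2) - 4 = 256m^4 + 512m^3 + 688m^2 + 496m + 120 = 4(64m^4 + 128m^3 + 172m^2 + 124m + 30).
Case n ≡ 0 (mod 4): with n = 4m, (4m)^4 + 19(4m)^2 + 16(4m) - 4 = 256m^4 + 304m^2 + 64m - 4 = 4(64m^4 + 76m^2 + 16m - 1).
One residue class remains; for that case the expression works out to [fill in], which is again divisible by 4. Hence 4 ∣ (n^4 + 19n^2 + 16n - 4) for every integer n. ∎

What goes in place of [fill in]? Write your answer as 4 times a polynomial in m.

4(64m^4 + 64m^3 + 100m^2 + 58m + 8)

Only n ≡ 1 (mod 4) is unaccounted for. Put n = 4m+1:
(4m+1)^4 + 19(4m+1)^2 + 16(4m+1) - 4 expands to 256m^4 + 256m^3 + 400m^2 + 232m + 32,
and factoring out 4 leaves 4(64m^4 + 64m^3 + 100m^2 + 58m + 8).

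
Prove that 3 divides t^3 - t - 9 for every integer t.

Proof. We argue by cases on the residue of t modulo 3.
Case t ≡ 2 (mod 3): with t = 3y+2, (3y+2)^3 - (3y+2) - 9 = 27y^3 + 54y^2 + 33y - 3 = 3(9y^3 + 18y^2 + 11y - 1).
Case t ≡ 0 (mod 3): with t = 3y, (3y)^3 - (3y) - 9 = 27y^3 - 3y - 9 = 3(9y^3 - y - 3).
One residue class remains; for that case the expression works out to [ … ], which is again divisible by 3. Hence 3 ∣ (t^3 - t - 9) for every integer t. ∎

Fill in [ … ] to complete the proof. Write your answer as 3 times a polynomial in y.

Only t ≡ 1 (mod 3) is unaccounted for. Put t = 3y+1:
(3y+1)^3 - (3y+1) - 9 expands to 27y^3 + 27y^2 + 6y - 9,
and factoring out 3 leaves 3(9y^3 + 9y^2 + 2y - 3).

3(9y^3 + 9y^2 + 2y - 3)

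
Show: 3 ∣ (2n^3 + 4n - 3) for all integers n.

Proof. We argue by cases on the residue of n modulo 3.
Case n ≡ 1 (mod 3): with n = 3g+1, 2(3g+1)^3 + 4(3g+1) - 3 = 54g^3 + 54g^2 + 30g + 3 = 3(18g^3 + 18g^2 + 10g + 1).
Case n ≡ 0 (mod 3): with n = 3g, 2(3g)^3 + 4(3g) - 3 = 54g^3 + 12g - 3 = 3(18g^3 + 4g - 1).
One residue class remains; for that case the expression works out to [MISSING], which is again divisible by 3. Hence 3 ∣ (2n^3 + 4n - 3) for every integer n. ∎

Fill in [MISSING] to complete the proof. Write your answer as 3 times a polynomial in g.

Only n ≡ 2 (mod 3) is unaccounted for. Put n = 3g+2:
2(3g+2)^3 + 4(3g+2) - 3 expands to 54g^3 + 108g^2 + 84g + 21,
and factoring out 3 leaves 3(18g^3 + 36g^2 + 28g + 7).

3(18g^3 + 36g^2 + 28g + 7)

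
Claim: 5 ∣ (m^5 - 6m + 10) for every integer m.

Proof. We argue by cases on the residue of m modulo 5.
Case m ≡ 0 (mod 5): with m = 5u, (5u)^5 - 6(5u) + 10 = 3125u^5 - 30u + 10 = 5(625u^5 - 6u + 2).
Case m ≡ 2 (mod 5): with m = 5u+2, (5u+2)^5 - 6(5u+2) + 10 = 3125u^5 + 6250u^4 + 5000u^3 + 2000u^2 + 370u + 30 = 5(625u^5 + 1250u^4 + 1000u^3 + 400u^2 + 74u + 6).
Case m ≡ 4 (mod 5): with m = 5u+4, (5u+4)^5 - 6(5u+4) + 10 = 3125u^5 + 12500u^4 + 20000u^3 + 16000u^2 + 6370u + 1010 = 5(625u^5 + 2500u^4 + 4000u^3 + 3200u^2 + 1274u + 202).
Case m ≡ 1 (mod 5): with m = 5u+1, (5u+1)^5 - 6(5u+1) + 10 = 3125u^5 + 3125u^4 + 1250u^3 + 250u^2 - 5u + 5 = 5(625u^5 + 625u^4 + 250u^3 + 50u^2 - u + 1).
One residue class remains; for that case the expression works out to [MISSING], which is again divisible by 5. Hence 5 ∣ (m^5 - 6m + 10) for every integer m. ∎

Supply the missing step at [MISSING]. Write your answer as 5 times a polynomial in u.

5(625u^5 + 1875u^4 + 2250u^3 + 1350u^2 + 399u + 47)

The residues treated are {0, 2, 4, 1}, so the missing case is m ≡ 3 (mod 5); write m = 5u+3.
Then (5u+3)^5 - 6(5u+3) + 10 = 3125u^5 + 9375u^4 + 11250u^3 + 6750u^2 + 1995u + 235 = 5(625u^5 + 1875u^4 + 2250u^3 + 1350u^2 + 399u + 47).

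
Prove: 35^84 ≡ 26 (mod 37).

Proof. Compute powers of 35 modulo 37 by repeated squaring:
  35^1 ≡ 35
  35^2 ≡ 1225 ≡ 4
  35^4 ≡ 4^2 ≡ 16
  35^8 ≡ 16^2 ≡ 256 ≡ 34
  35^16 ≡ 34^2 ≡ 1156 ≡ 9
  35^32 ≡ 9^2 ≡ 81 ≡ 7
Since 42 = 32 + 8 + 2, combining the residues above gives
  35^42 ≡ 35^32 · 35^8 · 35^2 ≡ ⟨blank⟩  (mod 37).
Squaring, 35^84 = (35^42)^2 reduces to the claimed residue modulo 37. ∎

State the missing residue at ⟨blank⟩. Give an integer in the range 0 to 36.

27

Multiply the listed residues: 7 · 34 · 4 = 238 → 952.
Reducing modulo 37: 952 = 25·37 + 27, so 35^42 ≡ 27.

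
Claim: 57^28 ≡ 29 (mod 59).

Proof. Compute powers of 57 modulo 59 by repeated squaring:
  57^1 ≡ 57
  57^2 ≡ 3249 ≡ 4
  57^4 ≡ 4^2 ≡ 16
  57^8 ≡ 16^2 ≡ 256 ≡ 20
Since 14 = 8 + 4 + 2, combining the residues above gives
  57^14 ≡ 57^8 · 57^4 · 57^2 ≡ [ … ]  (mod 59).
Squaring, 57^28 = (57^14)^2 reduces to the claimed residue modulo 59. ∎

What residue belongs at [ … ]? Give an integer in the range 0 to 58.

41

Multiply the listed residues: 20 · 16 · 4 = 320 → 1280.
Reducing modulo 59: 1280 = 21·59 + 41, so 57^14 ≡ 41.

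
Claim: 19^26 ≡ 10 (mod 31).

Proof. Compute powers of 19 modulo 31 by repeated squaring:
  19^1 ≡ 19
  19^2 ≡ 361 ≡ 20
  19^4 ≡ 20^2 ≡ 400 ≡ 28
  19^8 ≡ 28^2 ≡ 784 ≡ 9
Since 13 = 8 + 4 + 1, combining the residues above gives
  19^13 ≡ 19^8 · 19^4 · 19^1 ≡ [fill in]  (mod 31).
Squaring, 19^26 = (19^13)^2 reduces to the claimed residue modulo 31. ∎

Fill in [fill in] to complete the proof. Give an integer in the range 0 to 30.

14

Multiply the listed residues: 9 · 28 · 19 = 252 → 4788.
Reducing modulo 31: 4788 = 154·31 + 14, so 19^13 ≡ 14.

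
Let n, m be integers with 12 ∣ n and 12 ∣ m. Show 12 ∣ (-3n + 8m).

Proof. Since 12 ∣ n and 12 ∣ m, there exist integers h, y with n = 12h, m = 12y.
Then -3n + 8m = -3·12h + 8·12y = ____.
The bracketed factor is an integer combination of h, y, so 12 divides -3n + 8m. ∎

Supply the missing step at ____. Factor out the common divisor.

12(-3h + 8y)

Each term has a factor of 12: -3·12h + 8·12y = 12·(-3h + 8y).
Since -3h + 8y is an integer, 12 ∣ (-3n + 8m).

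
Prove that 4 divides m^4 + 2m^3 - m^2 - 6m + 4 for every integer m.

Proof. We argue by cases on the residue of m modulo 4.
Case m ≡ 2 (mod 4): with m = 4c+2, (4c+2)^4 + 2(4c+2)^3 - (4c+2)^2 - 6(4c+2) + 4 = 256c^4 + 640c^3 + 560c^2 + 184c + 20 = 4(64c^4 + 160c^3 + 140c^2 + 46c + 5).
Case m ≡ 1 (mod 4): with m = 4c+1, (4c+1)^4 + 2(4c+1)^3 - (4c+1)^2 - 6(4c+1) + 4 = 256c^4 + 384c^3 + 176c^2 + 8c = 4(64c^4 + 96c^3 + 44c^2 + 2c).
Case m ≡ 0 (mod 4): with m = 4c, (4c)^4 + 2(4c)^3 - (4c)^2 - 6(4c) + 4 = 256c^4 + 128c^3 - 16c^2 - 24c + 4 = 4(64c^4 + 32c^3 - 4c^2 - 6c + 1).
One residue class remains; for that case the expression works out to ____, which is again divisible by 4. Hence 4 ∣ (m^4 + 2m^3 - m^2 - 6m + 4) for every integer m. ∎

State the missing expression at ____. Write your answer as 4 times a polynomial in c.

4(64c^4 + 224c^3 + 284c^2 + 150c + 28)

Only m ≡ 3 (mod 4) is unaccounted for. Put m = 4c+3:
(4c+3)^4 + 2(4c+3)^3 - (4c+3)^2 - 6(4c+3) + 4 expands to 256c^4 + 896c^3 + 1136c^2 + 600c + 112,
and factoring out 4 leaves 4(64c^4 + 224c^3 + 284c^2 + 150c + 28).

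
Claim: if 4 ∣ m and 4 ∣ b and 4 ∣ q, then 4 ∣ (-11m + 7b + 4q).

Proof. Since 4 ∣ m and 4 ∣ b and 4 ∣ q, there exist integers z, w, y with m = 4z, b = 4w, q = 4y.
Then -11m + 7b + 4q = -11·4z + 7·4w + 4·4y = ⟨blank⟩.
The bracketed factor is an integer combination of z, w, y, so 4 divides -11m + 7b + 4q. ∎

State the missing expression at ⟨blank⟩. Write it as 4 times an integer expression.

Each term has a factor of 4: -11·4z + 7·4w + 4·4y = 4·(7w + 4y - 11z).
Since 7w + 4y - 11z is an integer, 4 ∣ (-11m + 7b + 4q).

4(7w + 4y - 11z)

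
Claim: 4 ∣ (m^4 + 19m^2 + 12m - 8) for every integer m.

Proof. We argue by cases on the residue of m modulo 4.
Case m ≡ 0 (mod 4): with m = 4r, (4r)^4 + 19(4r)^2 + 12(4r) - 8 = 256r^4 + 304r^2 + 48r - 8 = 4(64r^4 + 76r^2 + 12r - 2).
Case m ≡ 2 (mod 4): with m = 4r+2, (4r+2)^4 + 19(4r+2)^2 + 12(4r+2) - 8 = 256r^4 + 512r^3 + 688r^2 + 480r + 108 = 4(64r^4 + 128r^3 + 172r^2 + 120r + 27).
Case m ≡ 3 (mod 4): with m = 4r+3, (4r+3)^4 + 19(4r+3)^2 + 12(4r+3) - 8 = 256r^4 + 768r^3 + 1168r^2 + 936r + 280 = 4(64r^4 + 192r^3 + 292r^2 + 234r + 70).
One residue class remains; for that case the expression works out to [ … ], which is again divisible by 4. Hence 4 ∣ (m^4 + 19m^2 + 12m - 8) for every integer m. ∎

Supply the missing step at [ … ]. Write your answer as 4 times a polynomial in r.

The residues treated are {0, 2, 3}, so the missing case is m ≡ 1 (mod 4); write m = 4r+1.
Then (4r+1)^4 + 19(4r+1)^2 + 12(4r+1) - 8 = 256r^4 + 256r^3 + 400r^2 + 216r + 24 = 4(64r^4 + 64r^3 + 100r^2 + 54r + 6).

4(64r^4 + 64r^3 + 100r^2 + 54r + 6)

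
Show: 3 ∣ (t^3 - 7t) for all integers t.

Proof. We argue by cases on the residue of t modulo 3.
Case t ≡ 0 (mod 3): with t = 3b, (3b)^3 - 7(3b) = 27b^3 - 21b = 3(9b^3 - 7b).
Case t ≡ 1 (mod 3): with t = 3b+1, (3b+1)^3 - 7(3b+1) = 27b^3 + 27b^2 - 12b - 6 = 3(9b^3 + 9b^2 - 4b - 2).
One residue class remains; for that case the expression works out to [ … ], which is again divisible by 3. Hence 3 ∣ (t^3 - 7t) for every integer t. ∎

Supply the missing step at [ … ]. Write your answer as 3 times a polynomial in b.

The residues treated are {0, 1}, so the missing case is t ≡ 2 (mod 3); write t = 3b+2.
Then (3b+2)^3 - 7(3b+2) = 27b^3 + 54b^2 + 15b - 6 = 3(9b^3 + 18b^2 + 5b - 2).

3(9b^3 + 18b^2 + 5b - 2)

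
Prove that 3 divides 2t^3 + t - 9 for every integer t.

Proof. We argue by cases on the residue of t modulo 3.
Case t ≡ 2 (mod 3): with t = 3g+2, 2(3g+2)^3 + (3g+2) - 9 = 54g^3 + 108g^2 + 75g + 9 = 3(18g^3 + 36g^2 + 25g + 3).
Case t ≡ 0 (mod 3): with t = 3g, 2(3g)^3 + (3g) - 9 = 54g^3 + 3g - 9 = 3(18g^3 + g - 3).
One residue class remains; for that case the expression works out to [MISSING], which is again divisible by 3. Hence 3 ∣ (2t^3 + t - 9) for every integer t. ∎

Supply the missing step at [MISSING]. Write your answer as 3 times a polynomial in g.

3(18g^3 + 18g^2 + 7g - 2)

The residues treated are {2, 0}, so the missing case is t ≡ 1 (mod 3); write t = 3g+1.
Then 2(3g+1)^3 + (3g+1) - 9 = 54g^3 + 54g^2 + 21g - 6 = 3(18g^3 + 18g^2 + 7g - 2).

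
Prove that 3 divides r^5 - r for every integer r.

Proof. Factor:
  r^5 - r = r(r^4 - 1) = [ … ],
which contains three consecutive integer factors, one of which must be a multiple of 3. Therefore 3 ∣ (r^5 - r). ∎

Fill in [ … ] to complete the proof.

(r - 1)r(r + 1)(r^2 + 1)

r^4 - 1 = (r^2 - 1)(r^2 + 1), and r^2 - 1 = (r-1)(r+1).
So r(r^4 - 1) = (r - 1)r(r + 1)(r^2 + 1).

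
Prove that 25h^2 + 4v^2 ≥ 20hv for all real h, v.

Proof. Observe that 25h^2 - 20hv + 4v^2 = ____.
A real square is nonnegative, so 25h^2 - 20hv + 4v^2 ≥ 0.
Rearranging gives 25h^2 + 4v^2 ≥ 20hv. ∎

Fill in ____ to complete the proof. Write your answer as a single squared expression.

25h^2 - 20hv + 4v^2 is a perfect-square trinomial: the outer terms are (5h)^2 and (2v)^2, and the cross term is -2·5h·2v.
So 25h^2 - 20hv + 4v^2 = (5h - 2v)^2 ≥ 0.

(5h - 2v)^2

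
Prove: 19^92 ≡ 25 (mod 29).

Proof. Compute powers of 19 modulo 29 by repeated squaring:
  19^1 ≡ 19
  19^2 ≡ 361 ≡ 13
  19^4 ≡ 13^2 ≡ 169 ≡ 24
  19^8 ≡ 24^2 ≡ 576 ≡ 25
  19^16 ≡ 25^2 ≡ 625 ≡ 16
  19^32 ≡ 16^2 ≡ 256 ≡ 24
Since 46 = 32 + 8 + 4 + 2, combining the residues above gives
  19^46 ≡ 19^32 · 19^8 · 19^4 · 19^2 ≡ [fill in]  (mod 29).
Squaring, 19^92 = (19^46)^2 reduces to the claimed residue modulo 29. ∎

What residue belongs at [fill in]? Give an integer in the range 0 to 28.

19^32 · 19^8 · 19^4 · 19^2 ≡ 24 · 25 · 24 · 13 = 187200.
187200 mod 29 = 5, so 19^46 ≡ 5 (mod 29).

5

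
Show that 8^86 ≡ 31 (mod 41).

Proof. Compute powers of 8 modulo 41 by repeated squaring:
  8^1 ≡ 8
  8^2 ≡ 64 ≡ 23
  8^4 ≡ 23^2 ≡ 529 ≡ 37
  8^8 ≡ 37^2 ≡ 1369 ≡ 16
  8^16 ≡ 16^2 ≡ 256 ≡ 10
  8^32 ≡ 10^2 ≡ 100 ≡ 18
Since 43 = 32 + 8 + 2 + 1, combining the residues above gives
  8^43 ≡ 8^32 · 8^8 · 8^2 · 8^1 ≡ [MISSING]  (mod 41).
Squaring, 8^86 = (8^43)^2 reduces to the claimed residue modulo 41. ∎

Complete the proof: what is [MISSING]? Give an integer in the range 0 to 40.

Multiply the listed residues: 18 · 16 · 23 · 8 = 288 → 6624 → 52992.
Reducing modulo 41: 52992 = 1292·41 + 20, so 8^43 ≡ 20.

20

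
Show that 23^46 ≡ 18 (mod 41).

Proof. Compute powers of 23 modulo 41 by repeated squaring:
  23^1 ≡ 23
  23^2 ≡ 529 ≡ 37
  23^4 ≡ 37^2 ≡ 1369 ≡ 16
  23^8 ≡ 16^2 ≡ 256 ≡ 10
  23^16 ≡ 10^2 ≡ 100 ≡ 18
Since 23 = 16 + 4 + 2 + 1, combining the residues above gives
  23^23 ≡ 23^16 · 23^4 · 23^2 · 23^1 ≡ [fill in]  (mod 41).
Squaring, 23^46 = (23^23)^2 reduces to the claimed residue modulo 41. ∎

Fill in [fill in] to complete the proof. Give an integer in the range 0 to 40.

Multiply the listed residues: 18 · 16 · 37 · 23 = 288 → 10656 → 245088.
Reducing modulo 41: 245088 = 5977·41 + 31, so 23^23 ≡ 31.

31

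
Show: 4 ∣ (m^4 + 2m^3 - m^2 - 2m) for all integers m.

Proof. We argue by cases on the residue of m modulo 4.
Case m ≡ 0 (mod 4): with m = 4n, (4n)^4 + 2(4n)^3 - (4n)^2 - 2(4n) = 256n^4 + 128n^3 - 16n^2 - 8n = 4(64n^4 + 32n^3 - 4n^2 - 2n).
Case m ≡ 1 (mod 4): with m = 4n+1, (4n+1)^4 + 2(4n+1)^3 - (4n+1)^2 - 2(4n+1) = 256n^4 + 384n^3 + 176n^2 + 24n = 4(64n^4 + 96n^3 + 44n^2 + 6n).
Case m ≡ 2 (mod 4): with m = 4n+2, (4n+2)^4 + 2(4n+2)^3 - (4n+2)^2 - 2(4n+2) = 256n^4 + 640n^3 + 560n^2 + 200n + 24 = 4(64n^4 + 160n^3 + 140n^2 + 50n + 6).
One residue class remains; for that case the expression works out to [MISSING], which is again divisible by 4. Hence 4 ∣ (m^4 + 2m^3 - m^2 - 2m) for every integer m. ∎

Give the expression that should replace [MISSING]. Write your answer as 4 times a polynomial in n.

4(64n^4 + 224n^3 + 284n^2 + 154n + 30)

Only m ≡ 3 (mod 4) is unaccounted for. Put m = 4n+3:
(4n+3)^4 + 2(4n+3)^3 - (4n+3)^2 - 2(4n+3) expands to 256n^4 + 896n^3 + 1136n^2 + 616n + 120,
and factoring out 4 leaves 4(64n^4 + 224n^3 + 284n^2 + 154n + 30).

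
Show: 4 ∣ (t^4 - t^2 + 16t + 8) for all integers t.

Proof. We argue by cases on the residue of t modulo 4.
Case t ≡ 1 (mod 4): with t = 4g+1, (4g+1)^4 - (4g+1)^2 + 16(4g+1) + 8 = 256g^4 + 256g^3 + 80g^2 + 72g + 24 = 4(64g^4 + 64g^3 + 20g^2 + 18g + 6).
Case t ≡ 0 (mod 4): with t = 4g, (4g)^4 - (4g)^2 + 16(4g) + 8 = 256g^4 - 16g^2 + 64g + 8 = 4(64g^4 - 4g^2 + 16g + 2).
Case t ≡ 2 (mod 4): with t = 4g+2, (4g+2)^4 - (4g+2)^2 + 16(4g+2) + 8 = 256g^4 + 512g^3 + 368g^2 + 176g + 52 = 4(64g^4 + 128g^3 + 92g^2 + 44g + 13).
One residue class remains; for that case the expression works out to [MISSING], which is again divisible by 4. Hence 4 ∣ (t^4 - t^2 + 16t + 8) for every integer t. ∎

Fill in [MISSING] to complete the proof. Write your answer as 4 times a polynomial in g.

Only t ≡ 3 (mod 4) is unaccounted for. Put t = 4g+3:
(4g+3)^4 - (4g+3)^2 + 16(4g+3) + 8 expands to 256g^4 + 768g^3 + 848g^2 + 472g + 128,
and factoring out 4 leaves 4(64g^4 + 192g^3 + 212g^2 + 118g + 32).

4(64g^4 + 192g^3 + 212g^2 + 118g + 32)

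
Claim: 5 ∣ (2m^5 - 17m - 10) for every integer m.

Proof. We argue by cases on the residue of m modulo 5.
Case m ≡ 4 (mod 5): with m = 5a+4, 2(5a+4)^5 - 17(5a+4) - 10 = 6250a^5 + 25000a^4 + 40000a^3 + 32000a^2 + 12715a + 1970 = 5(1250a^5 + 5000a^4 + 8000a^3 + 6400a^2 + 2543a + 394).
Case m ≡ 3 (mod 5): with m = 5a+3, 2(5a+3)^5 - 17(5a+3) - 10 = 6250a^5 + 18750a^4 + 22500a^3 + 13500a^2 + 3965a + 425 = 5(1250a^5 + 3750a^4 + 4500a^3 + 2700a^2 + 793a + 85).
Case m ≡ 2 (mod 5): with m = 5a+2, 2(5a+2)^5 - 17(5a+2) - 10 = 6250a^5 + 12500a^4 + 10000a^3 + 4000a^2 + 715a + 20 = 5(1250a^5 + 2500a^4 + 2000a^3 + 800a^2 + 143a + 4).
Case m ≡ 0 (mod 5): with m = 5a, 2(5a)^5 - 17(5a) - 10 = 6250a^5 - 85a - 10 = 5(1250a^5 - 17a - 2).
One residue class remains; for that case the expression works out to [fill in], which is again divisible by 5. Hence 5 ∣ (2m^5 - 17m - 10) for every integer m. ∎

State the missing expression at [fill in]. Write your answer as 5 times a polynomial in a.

5(1250a^5 + 1250a^4 + 500a^3 + 100a^2 - 7a - 5)

The residues treated are {4, 3, 2, 0}, so the missing case is m ≡ 1 (mod 5); write m = 5a+1.
Then 2(5a+1)^5 - 17(5a+1) - 10 = 6250a^5 + 6250a^4 + 2500a^3 + 500a^2 - 35a - 25 = 5(1250a^5 + 1250a^4 + 500a^3 + 100a^2 - 7a - 5).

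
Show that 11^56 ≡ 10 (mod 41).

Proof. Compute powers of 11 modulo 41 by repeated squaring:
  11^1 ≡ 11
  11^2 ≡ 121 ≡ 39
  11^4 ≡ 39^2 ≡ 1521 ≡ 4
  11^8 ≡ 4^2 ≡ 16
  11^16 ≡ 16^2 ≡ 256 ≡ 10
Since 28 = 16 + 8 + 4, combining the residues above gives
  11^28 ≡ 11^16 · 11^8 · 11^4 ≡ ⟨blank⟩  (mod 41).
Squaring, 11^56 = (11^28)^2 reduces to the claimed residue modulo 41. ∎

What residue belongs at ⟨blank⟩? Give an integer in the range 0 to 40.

Multiply the listed residues: 10 · 16 · 4 = 160 → 640.
Reducing modulo 41: 640 = 15·41 + 25, so 11^28 ≡ 25.

25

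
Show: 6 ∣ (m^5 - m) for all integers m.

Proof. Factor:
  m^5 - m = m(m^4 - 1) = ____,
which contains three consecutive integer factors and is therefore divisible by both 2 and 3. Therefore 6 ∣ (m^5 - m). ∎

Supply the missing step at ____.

(m - 1)m(m + 1)(m^2 + 1)

m^4 - 1 = (m^2 - 1)(m^2 + 1), and m^2 - 1 = (m-1)(m+1).
So m(m^4 - 1) = (m - 1)m(m + 1)(m^2 + 1).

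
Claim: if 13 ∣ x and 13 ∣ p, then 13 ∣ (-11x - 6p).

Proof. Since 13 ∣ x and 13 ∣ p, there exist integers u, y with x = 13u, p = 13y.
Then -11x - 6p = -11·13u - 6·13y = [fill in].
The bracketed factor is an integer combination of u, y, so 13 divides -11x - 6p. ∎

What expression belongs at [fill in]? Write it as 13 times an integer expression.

13(-11u - 6y)

Each term has a factor of 13: -11·13u - 6·13y = 13·(-11u - 6y).
Since -11u - 6y is an integer, 13 ∣ (-11x - 6p).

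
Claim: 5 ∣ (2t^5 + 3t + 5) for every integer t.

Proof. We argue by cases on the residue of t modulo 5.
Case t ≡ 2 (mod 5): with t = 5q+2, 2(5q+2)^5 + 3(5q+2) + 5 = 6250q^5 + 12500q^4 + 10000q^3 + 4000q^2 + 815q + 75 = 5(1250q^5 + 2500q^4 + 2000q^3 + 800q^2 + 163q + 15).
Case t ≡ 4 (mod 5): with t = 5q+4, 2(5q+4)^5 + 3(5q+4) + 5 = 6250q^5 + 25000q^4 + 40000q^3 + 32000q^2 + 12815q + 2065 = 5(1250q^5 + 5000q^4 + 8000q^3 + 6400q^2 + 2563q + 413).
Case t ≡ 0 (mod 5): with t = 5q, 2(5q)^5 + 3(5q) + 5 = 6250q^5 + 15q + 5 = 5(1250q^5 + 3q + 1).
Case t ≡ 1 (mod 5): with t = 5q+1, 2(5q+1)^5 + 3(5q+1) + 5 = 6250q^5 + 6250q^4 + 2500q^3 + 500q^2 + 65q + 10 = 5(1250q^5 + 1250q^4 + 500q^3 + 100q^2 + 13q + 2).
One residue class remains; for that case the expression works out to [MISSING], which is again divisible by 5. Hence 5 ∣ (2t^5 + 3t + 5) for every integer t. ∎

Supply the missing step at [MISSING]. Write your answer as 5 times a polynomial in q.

5(1250q^5 + 3750q^4 + 4500q^3 + 2700q^2 + 813q + 100)

The residues treated are {2, 4, 0, 1}, so the missing case is t ≡ 3 (mod 5); write t = 5q+3.
Then 2(5q+3)^5 + 3(5q+3) + 5 = 6250q^5 + 18750q^4 + 22500q^3 + 13500q^2 + 4065q + 500 = 5(1250q^5 + 3750q^4 + 4500q^3 + 2700q^2 + 813q + 100).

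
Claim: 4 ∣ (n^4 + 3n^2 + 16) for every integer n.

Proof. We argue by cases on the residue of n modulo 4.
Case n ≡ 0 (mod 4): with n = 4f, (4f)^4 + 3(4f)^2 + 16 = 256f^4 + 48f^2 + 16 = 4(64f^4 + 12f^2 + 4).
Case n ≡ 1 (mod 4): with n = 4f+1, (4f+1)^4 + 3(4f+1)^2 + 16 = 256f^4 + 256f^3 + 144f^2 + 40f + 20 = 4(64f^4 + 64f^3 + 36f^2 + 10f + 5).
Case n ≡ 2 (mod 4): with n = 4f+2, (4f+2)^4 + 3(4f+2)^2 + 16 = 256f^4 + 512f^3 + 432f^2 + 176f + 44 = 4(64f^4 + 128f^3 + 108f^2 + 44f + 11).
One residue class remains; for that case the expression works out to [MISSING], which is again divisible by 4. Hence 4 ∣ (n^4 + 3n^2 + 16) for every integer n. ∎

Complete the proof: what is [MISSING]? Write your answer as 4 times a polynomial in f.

Only n ≡ 3 (mod 4) is unaccounted for. Put n = 4f+3:
(4f+3)^4 + 3(4f+3)^2 + 16 expands to 256f^4 + 768f^3 + 912f^2 + 504f + 124,
and factoring out 4 leaves 4(64f^4 + 192f^3 + 228f^2 + 126f + 31).

4(64f^4 + 192f^3 + 228f^2 + 126f + 31)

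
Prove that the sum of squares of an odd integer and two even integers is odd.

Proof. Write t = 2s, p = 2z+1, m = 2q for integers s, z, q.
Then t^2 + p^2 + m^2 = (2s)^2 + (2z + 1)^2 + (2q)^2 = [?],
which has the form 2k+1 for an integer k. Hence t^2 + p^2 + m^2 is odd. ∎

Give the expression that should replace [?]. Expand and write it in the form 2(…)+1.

2(2q^2 + 2s^2 + 2z^2 + 2z) + 1

(2s)^2 + (2z + 1)^2 + (2q)^2 = 4q^2 + 4s^2 + 4z^2 + 4z + 1
= 2(2q^2 + 2s^2 + 2z^2 + 2z) + 1.
Since 2q^2 + 2s^2 + 2z^2 + 2z is an integer, the sum of squares is of the form 2k+1 for an integer k.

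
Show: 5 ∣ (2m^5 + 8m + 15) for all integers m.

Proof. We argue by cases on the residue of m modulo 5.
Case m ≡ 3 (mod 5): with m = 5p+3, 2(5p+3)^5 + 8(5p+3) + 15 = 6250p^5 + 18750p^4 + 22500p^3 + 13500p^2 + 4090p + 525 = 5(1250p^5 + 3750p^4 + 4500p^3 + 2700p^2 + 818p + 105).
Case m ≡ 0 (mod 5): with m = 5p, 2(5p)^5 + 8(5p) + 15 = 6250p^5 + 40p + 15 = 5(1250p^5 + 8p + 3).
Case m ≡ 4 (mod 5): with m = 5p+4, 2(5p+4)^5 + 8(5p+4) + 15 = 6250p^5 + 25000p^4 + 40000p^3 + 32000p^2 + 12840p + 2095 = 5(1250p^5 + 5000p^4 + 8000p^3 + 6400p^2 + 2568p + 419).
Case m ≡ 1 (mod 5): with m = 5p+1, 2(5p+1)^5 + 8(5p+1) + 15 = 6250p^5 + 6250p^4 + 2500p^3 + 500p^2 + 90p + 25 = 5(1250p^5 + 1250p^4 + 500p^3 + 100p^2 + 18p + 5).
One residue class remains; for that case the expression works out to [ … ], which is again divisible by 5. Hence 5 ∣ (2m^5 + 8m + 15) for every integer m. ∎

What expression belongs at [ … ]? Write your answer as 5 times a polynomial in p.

5(1250p^5 + 2500p^4 + 2000p^3 + 800p^2 + 168p + 19)

Only m ≡ 2 (mod 5) is unaccounted for. Put m = 5p+2:
2(5p+2)^5 + 8(5p+2) + 15 expands to 6250p^5 + 12500p^4 + 10000p^3 + 4000p^2 + 840p + 95,
and factoring out 5 leaves 5(1250p^5 + 2500p^4 + 2000p^3 + 800p^2 + 168p + 19).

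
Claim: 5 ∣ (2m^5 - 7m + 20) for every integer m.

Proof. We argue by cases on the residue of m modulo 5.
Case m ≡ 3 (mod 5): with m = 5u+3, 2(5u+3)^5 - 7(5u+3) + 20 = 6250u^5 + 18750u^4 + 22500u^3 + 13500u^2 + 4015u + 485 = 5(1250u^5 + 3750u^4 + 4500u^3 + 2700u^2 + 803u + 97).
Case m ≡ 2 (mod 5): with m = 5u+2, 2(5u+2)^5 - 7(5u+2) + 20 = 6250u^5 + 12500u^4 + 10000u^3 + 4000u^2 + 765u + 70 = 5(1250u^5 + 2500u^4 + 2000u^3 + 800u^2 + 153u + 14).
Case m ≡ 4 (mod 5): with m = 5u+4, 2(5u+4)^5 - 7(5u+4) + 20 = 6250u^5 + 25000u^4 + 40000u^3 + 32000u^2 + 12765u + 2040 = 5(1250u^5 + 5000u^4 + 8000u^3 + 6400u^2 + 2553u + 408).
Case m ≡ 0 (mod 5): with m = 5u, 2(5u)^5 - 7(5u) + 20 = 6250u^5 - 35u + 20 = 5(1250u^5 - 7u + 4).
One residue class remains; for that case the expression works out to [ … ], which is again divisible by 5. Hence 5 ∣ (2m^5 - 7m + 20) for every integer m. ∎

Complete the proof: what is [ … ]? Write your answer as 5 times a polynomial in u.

Only m ≡ 1 (mod 5) is unaccounted for. Put m = 5u+1:
2(5u+1)^5 - 7(5u+1) + 20 expands to 6250u^5 + 6250u^4 + 2500u^3 + 500u^2 + 15u + 15,
and factoring out 5 leaves 5(1250u^5 + 1250u^4 + 500u^3 + 100u^2 + 3u + 3).

5(1250u^5 + 1250u^4 + 500u^3 + 100u^2 + 3u + 3)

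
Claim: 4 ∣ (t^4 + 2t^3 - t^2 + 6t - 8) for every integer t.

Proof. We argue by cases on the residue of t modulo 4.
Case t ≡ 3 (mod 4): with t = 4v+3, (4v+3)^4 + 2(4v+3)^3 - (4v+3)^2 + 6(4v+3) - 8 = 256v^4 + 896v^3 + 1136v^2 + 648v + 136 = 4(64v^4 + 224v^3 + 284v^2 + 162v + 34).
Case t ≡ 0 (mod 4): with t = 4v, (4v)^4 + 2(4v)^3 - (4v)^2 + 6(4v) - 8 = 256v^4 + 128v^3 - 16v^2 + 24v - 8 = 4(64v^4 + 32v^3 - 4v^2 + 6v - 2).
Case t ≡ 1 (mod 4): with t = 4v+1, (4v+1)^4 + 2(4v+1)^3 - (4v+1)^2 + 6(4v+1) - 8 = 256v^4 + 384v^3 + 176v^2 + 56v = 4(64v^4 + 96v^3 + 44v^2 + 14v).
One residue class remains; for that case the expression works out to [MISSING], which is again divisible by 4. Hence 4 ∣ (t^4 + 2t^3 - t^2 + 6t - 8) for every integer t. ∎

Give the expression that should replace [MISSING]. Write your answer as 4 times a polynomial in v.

4(64v^4 + 160v^3 + 140v^2 + 58v + 8)

Only t ≡ 2 (mod 4) is unaccounted for. Put t = 4v+2:
(4v+2)^4 + 2(4v+2)^3 - (4v+2)^2 + 6(4v+2) - 8 expands to 256v^4 + 640v^3 + 560v^2 + 232v + 32,
and factoring out 4 leaves 4(64v^4 + 160v^3 + 140v^2 + 58v + 8).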